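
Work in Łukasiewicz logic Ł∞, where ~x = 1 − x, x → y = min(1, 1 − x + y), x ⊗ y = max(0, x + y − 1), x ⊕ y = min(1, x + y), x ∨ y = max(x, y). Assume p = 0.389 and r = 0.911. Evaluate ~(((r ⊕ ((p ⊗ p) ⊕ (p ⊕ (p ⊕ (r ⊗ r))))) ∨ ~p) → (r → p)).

p ⊗ p = max(0, 0.389 + 0.389 − 1) = max(0, -0.222) = 0.000
r ⊗ r = max(0, 0.911 + 0.911 − 1) = max(0, 0.822) = 0.822
p ⊕ (r ⊗ r) = min(1, 0.389 + 0.822) = min(1, 1.211) = 1.000
p ⊕ (p ⊕ (r ⊗ r)) = min(1, 0.389 + 1.000) = min(1, 1.389) = 1.000
(p ⊗ p) ⊕ (p ⊕ (p ⊕ (r ⊗ r))) = min(1, 0.000 + 1.000) = min(1, 1.000) = 1.000
r ⊕ ((p ⊗ p) ⊕ (p ⊕ (p ⊕ (r ⊗ r)))) = min(1, 0.911 + 1.000) = min(1, 1.911) = 1.000
~p = 1 − 0.389 = 0.611
(r ⊕ ((p ⊗ p) ⊕ (p ⊕ (p ⊕ (r ⊗ r))))) ∨ ~p = max(1.000, 0.611) = 1.000
r → p = min(1, 1 − 0.911 + 0.389) = min(1, 0.478) = 0.478
((r ⊕ ((p ⊗ p) ⊕ (p ⊕ (p ⊕ (r ⊗ r))))) ∨ ~p) → (r → p) = min(1, 1 − 1.000 + 0.478) = min(1, 0.478) = 0.478
~(((r ⊕ ((p ⊗ p) ⊕ (p ⊕ (p ⊕ (r ⊗ r))))) ∨ ~p) → (r → p)) = 1 − 0.478 = 0.522

0.522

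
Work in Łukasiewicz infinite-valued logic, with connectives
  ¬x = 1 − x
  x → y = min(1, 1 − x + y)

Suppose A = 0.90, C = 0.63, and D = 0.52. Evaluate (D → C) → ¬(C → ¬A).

D → C = min(1, 1 − 0.52 + 0.63) = min(1, 1.11) = 1.00
¬A = 1 − 0.90 = 0.10
C → ¬A = min(1, 1 − 0.63 + 0.10) = min(1, 0.47) = 0.47
¬(C → ¬A) = 1 − 0.47 = 0.53
(D → C) → ¬(C → ¬A) = min(1, 1 − 1.00 + 0.53) = min(1, 0.53) = 0.53

0.53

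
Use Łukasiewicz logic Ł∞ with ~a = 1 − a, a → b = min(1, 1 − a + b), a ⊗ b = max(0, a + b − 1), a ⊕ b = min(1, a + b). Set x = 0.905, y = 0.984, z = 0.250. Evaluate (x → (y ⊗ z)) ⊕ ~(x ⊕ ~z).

0.329

y ⊗ z = max(0, 0.984 + 0.250 − 1) = max(0, 0.234) = 0.234
x → (y ⊗ z) = min(1, 1 − 0.905 + 0.234) = min(1, 0.329) = 0.329
~z = 1 − 0.250 = 0.750
x ⊕ ~z = min(1, 0.905 + 0.750) = min(1, 1.655) = 1.000
~(x ⊕ ~z) = 1 − 1.000 = 0.000
(x → (y ⊗ z)) ⊕ ~(x ⊕ ~z) = min(1, 0.329 + 0.000) = min(1, 0.329) = 0.329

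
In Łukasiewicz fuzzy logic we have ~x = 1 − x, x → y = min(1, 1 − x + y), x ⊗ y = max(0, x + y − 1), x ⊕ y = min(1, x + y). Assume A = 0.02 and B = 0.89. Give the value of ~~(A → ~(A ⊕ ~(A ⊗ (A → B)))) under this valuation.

A → B = min(1, 1 − 0.02 + 0.89) = min(1, 1.87) = 1.00
A ⊗ (A → B) = max(0, 0.02 + 1.00 − 1) = max(0, 0.02) = 0.02
~(A ⊗ (A → B)) = 1 − 0.02 = 0.98
A ⊕ ~(A ⊗ (A → B)) = min(1, 0.02 + 0.98) = min(1, 1.00) = 1.00
~(A ⊕ ~(A ⊗ (A → B))) = 1 − 1.00 = 0.00
A → ~(A ⊕ ~(A ⊗ (A → B))) = min(1, 1 − 0.02 + 0.00) = min(1, 0.98) = 0.98
~(A → ~(A ⊕ ~(A ⊗ (A → B)))) = 1 − 0.98 = 0.02
~~(A → ~(A ⊕ ~(A ⊗ (A → B)))) = 1 − 0.02 = 0.98

0.98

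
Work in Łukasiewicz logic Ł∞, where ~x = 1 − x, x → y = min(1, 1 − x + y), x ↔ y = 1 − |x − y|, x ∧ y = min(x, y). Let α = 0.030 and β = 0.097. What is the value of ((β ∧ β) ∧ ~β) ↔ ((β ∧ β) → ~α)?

0.097

β ∧ β = min(0.097, 0.097) = 0.097
~β = 1 − 0.097 = 0.903
(β ∧ β) ∧ ~β = min(0.097, 0.903) = 0.097
~α = 1 − 0.030 = 0.970
(β ∧ β) → ~α = min(1, 1 − 0.097 + 0.970) = min(1, 1.873) = 1.000
((β ∧ β) ∧ ~β) ↔ ((β ∧ β) → ~α) = 1 − |0.097 − 1.000| = 1 − 0.903 = 0.097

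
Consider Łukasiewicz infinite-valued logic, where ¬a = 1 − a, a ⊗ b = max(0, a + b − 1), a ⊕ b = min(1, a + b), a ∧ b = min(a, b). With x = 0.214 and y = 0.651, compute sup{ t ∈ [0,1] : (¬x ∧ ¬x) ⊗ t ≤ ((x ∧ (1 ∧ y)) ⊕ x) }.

¬x = 1 − 0.214 = 0.786
¬x ∧ ¬x = min(0.786, 0.786) = 0.786
So the left factor is ¬x ∧ ¬x = 0.786.
1 ∧ y = min(1.000, 0.651) = 0.651
x ∧ (1 ∧ y) = min(0.214, 0.651) = 0.214
(x ∧ (1 ∧ y)) ⊕ x = min(1, 0.214 + 0.214) = min(1, 0.428) = 0.428
So the right-hand bound is (x ∧ (1 ∧ y)) ⊕ x = 0.428.
The residuum of the Łukasiewicz t-norm gives the supremum: min(1, 1 − 0.786 + 0.428).
1 − 0.786 + 0.428 = 0.642, so t = min(1, 0.642) = 0.642.
Check: 0.786 ⊗ 0.642 = max(0, 0.428) = 0.428 ≤ 0.428.

0.642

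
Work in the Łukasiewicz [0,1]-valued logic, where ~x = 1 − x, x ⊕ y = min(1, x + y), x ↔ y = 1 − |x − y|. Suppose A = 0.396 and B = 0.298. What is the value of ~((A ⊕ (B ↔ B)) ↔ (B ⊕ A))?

B ↔ B = 1 − |0.298 − 0.298| = 1 − 0.000 = 1.000
A ⊕ (B ↔ B) = min(1, 0.396 + 1.000) = min(1, 1.396) = 1.000
B ⊕ A = min(1, 0.298 + 0.396) = min(1, 0.694) = 0.694
(A ⊕ (B ↔ B)) ↔ (B ⊕ A) = 1 − |1.000 − 0.694| = 1 − 0.306 = 0.694
~((A ⊕ (B ↔ B)) ↔ (B ⊕ A)) = 1 − 0.694 = 0.306

0.306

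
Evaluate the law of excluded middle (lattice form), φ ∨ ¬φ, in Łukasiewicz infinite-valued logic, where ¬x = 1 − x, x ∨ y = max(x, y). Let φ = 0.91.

¬φ = 1 − 0.91 = 0.09
φ ∨ ¬φ = max(0.91, 0.09) = 0.91
(The value 0.91 < 1 shows this instance is not satisfied; not a Ł∞-tautology — its value is max(a, 1−a).)

0.91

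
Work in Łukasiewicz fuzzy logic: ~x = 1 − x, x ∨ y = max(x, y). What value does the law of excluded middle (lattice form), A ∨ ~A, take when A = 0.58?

~A = 1 − 0.58 = 0.42
A ∨ ~A = max(0.58, 0.42) = 0.58
(The value 0.58 < 1 shows this instance is not satisfied; not a Ł∞-tautology — its value is max(a, 1−a).)

0.58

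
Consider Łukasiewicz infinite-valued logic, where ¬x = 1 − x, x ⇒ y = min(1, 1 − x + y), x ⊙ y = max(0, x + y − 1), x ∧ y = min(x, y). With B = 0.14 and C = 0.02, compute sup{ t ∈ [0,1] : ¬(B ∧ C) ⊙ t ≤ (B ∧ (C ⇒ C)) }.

0.16

B ∧ C = min(0.14, 0.02) = 0.02
¬(B ∧ C) = 1 − 0.02 = 0.98
So the left factor is ¬(B ∧ C) = 0.98.
C ⇒ C = min(1, 1 − 0.02 + 0.02) = min(1, 1.00) = 1.00
B ∧ (C ⇒ C) = min(0.14, 1.00) = 0.14
So the right-hand bound is B ∧ (C ⇒ C) = 0.14.
The residuum of the Łukasiewicz t-norm gives the supremum: min(1, 1 − 0.98 + 0.14).
1 − 0.98 + 0.14 = 0.16, so t = min(1, 0.16) = 0.16.
Check: 0.98 ⊙ 0.16 = max(0, 0.14) = 0.14 ≤ 0.14.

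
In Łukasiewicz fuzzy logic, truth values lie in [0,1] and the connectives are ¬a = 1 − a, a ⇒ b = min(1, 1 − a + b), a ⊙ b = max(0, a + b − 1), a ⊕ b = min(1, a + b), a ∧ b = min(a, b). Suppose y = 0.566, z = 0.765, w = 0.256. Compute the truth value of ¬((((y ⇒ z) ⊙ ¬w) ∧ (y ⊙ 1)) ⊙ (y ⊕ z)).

y ⇒ z = min(1, 1 − 0.566 + 0.765) = min(1, 1.199) = 1.000
¬w = 1 − 0.256 = 0.744
(y ⇒ z) ⊙ ¬w = max(0, 1.000 + 0.744 − 1) = max(0, 0.744) = 0.744
y ⊙ 1 = max(0, 0.566 + 1.000 − 1) = max(0, 0.566) = 0.566
((y ⇒ z) ⊙ ¬w) ∧ (y ⊙ 1) = min(0.744, 0.566) = 0.566
y ⊕ z = min(1, 0.566 + 0.765) = min(1, 1.331) = 1.000
(((y ⇒ z) ⊙ ¬w) ∧ (y ⊙ 1)) ⊙ (y ⊕ z) = max(0, 0.566 + 1.000 − 1) = max(0, 0.566) = 0.566
¬((((y ⇒ z) ⊙ ¬w) ∧ (y ⊙ 1)) ⊙ (y ⊕ z)) = 1 − 0.566 = 0.434

0.434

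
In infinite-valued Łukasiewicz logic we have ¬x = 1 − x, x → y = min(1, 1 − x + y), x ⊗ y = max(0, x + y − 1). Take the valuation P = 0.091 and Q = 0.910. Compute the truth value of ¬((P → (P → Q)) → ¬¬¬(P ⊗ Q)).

0.001

P → Q = min(1, 1 − 0.091 + 0.910) = min(1, 1.819) = 1.000
P → (P → Q) = min(1, 1 − 0.091 + 1.000) = min(1, 1.909) = 1.000
P ⊗ Q = max(0, 0.091 + 0.910 − 1) = max(0, 0.001) = 0.001
¬(P ⊗ Q) = 1 − 0.001 = 0.999
¬¬(P ⊗ Q) = 1 − 0.999 = 0.001
¬¬¬(P ⊗ Q) = 1 − 0.001 = 0.999
(P → (P → Q)) → ¬¬¬(P ⊗ Q) = min(1, 1 − 1.000 + 0.999) = min(1, 0.999) = 0.999
¬((P → (P → Q)) → ¬¬¬(P ⊗ Q)) = 1 − 0.999 = 0.001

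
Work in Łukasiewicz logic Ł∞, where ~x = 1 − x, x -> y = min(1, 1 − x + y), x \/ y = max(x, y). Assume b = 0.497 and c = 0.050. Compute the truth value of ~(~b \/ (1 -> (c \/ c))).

0.497

~b = 1 − 0.497 = 0.503
c \/ c = max(0.050, 0.050) = 0.050
1 -> (c \/ c) = min(1, 1 − 1.000 + 0.050) = min(1, 0.050) = 0.050
~b \/ (1 -> (c \/ c)) = max(0.503, 0.050) = 0.503
~(~b \/ (1 -> (c \/ c))) = 1 − 0.503 = 0.497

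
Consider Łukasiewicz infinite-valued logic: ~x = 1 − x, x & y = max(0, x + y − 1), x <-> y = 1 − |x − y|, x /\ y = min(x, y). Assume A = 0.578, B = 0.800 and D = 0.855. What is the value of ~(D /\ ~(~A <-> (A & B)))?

~A = 1 − 0.578 = 0.422
A & B = max(0, 0.578 + 0.800 − 1) = max(0, 0.378) = 0.378
~A <-> (A & B) = 1 − |0.422 − 0.378| = 1 − 0.044 = 0.956
~(~A <-> (A & B)) = 1 − 0.956 = 0.044
D /\ ~(~A <-> (A & B)) = min(0.855, 0.044) = 0.044
~(D /\ ~(~A <-> (A & B))) = 1 − 0.044 = 0.956

0.956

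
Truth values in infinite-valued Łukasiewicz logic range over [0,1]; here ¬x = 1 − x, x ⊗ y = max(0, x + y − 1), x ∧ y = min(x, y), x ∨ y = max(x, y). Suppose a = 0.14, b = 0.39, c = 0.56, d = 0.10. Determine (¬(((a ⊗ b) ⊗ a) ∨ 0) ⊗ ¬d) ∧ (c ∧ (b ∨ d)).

a ⊗ b = max(0, 0.14 + 0.39 − 1) = max(0, -0.47) = 0.00
(a ⊗ b) ⊗ a = max(0, 0.00 + 0.14 − 1) = max(0, -0.86) = 0.00
((a ⊗ b) ⊗ a) ∨ 0 = max(0.00, 0.00) = 0.00
¬(((a ⊗ b) ⊗ a) ∨ 0) = 1 − 0.00 = 1.00
¬d = 1 − 0.10 = 0.90
¬(((a ⊗ b) ⊗ a) ∨ 0) ⊗ ¬d = max(0, 1.00 + 0.90 − 1) = max(0, 0.90) = 0.90
b ∨ d = max(0.39, 0.10) = 0.39
c ∧ (b ∨ d) = min(0.56, 0.39) = 0.39
(¬(((a ⊗ b) ⊗ a) ∨ 0) ⊗ ¬d) ∧ (c ∧ (b ∨ d)) = min(0.90, 0.39) = 0.39

0.39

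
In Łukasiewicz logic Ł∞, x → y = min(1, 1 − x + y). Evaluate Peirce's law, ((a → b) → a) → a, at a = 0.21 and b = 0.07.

a → b = min(1, 1 − 0.21 + 0.07) = min(1, 0.86) = 0.86
(a → b) → a = min(1, 1 − 0.86 + 0.21) = min(1, 0.35) = 0.35
((a → b) → a) → a = min(1, 1 − 0.35 + 0.21) = min(1, 0.86) = 0.86
(The value 0.86 < 1 shows this instance is not satisfied; not a Ł∞-tautology in general.)

0.86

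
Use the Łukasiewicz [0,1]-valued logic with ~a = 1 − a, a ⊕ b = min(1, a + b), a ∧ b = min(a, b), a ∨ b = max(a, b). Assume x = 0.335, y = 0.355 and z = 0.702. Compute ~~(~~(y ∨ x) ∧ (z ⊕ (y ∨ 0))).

0.355

y ∨ x = max(0.355, 0.335) = 0.355
~(y ∨ x) = 1 − 0.355 = 0.645
~~(y ∨ x) = 1 − 0.645 = 0.355
y ∨ 0 = max(0.355, 0.000) = 0.355
z ⊕ (y ∨ 0) = min(1, 0.702 + 0.355) = min(1, 1.057) = 1.000
~~(y ∨ x) ∧ (z ⊕ (y ∨ 0)) = min(0.355, 1.000) = 0.355
~(~~(y ∨ x) ∧ (z ⊕ (y ∨ 0))) = 1 − 0.355 = 0.645
~~(~~(y ∨ x) ∧ (z ⊕ (y ∨ 0))) = 1 − 0.645 = 0.355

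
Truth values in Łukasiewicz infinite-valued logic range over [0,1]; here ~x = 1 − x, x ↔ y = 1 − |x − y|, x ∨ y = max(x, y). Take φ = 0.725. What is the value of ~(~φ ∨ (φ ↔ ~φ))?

~φ = 1 − 0.725 = 0.275
φ ↔ ~φ = 1 − |0.725 − 0.275| = 1 − 0.450 = 0.550
~φ ∨ (φ ↔ ~φ) = max(0.275, 0.550) = 0.550
~(~φ ∨ (φ ↔ ~φ)) = 1 − 0.550 = 0.450

0.450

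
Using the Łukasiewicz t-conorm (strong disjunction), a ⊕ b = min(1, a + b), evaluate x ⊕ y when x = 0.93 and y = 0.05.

0.98

x ⊕ y = min(1, 0.93 + 0.05) = min(1, 0.98) = 0.98
For comparison, the Gödel t-conorm max(a, b) would give 0.93.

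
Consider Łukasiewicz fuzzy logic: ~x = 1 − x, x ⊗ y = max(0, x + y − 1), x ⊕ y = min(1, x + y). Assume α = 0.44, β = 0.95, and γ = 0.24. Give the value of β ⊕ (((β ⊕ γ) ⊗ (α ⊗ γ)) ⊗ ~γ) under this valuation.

0.95

β ⊕ γ = min(1, 0.95 + 0.24) = min(1, 1.19) = 1.00
α ⊗ γ = max(0, 0.44 + 0.24 − 1) = max(0, -0.32) = 0.00
(β ⊕ γ) ⊗ (α ⊗ γ) = max(0, 1.00 + 0.00 − 1) = max(0, 0.00) = 0.00
~γ = 1 − 0.24 = 0.76
((β ⊕ γ) ⊗ (α ⊗ γ)) ⊗ ~γ = max(0, 0.00 + 0.76 − 1) = max(0, -0.24) = 0.00
β ⊕ (((β ⊕ γ) ⊗ (α ⊗ γ)) ⊗ ~γ) = min(1, 0.95 + 0.00) = min(1, 0.95) = 0.95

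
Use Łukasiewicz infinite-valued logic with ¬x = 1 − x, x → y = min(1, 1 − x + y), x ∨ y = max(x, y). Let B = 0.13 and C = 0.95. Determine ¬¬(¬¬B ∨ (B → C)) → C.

¬B = 1 − 0.13 = 0.87
¬¬B = 1 − 0.87 = 0.13
B → C = min(1, 1 − 0.13 + 0.95) = min(1, 1.82) = 1.00
¬¬B ∨ (B → C) = max(0.13, 1.00) = 1.00
¬(¬¬B ∨ (B → C)) = 1 − 1.00 = 0.00
¬¬(¬¬B ∨ (B → C)) = 1 − 0.00 = 1.00
¬¬(¬¬B ∨ (B → C)) → C = min(1, 1 − 1.00 + 0.95) = min(1, 0.95) = 0.95

0.95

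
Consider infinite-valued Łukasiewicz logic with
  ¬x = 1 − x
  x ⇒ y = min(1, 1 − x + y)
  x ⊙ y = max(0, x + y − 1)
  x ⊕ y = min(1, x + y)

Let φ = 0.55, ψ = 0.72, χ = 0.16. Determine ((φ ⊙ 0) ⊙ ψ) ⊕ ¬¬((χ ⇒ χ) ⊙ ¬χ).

0.84

φ ⊙ 0 = max(0, 0.55 + 0.00 − 1) = max(0, -0.45) = 0.00
(φ ⊙ 0) ⊙ ψ = max(0, 0.00 + 0.72 − 1) = max(0, -0.28) = 0.00
χ ⇒ χ = min(1, 1 − 0.16 + 0.16) = min(1, 1.00) = 1.00
¬χ = 1 − 0.16 = 0.84
(χ ⇒ χ) ⊙ ¬χ = max(0, 1.00 + 0.84 − 1) = max(0, 0.84) = 0.84
¬((χ ⇒ χ) ⊙ ¬χ) = 1 − 0.84 = 0.16
¬¬((χ ⇒ χ) ⊙ ¬χ) = 1 − 0.16 = 0.84
((φ ⊙ 0) ⊙ ψ) ⊕ ¬¬((χ ⇒ χ) ⊙ ¬χ) = min(1, 0.00 + 0.84) = min(1, 0.84) = 0.84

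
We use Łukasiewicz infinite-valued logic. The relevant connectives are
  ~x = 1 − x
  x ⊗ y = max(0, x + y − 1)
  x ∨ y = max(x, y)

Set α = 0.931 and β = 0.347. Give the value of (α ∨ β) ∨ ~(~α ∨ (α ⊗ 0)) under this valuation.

α ∨ β = max(0.931, 0.347) = 0.931
~α = 1 − 0.931 = 0.069
α ⊗ 0 = max(0, 0.931 + 0.000 − 1) = max(0, -0.069) = 0.000
~α ∨ (α ⊗ 0) = max(0.069, 0.000) = 0.069
~(~α ∨ (α ⊗ 0)) = 1 − 0.069 = 0.931
(α ∨ β) ∨ ~(~α ∨ (α ⊗ 0)) = max(0.931, 0.931) = 0.931

0.931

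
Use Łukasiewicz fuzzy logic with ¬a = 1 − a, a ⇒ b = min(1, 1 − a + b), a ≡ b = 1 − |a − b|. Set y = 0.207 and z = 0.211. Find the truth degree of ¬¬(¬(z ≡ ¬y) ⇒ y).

¬y = 1 − 0.207 = 0.793
z ≡ ¬y = 1 − |0.211 − 0.793| = 1 − 0.582 = 0.418
¬(z ≡ ¬y) = 1 − 0.418 = 0.582
¬(z ≡ ¬y) ⇒ y = min(1, 1 − 0.582 + 0.207) = min(1, 0.625) = 0.625
¬(¬(z ≡ ¬y) ⇒ y) = 1 − 0.625 = 0.375
¬¬(¬(z ≡ ¬y) ⇒ y) = 1 − 0.375 = 0.625

0.625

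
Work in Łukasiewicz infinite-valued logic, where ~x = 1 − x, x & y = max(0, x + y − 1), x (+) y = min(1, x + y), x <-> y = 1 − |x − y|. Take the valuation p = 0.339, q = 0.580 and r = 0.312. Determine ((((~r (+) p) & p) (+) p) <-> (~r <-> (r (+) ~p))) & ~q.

~r = 1 − 0.312 = 0.688
~r (+) p = min(1, 0.688 + 0.339) = min(1, 1.027) = 1.000
(~r (+) p) & p = max(0, 1.000 + 0.339 − 1) = max(0, 0.339) = 0.339
((~r (+) p) & p) (+) p = min(1, 0.339 + 0.339) = min(1, 0.678) = 0.678
~p = 1 − 0.339 = 0.661
r (+) ~p = min(1, 0.312 + 0.661) = min(1, 0.973) = 0.973
~r <-> (r (+) ~p) = 1 − |0.688 − 0.973| = 1 − 0.285 = 0.715
(((~r (+) p) & p) (+) p) <-> (~r <-> (r (+) ~p)) = 1 − |0.678 − 0.715| = 1 − 0.037 = 0.963
~q = 1 − 0.580 = 0.420
((((~r (+) p) & p) (+) p) <-> (~r <-> (r (+) ~p))) & ~q = max(0, 0.963 + 0.420 − 1) = max(0, 0.383) = 0.383

0.383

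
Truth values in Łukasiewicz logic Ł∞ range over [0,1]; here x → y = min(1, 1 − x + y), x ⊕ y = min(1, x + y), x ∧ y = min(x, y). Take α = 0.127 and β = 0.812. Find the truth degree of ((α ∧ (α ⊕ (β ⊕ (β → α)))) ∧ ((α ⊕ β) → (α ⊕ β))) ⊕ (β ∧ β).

0.939

β → α = min(1, 1 − 0.812 + 0.127) = min(1, 0.315) = 0.315
β ⊕ (β → α) = min(1, 0.812 + 0.315) = min(1, 1.127) = 1.000
α ⊕ (β ⊕ (β → α)) = min(1, 0.127 + 1.000) = min(1, 1.127) = 1.000
α ∧ (α ⊕ (β ⊕ (β → α))) = min(0.127, 1.000) = 0.127
α ⊕ β = min(1, 0.127 + 0.812) = min(1, 0.939) = 0.939
(α ⊕ β) → (α ⊕ β) = min(1, 1 − 0.939 + 0.939) = min(1, 1.000) = 1.000
(α ∧ (α ⊕ (β ⊕ (β → α)))) ∧ ((α ⊕ β) → (α ⊕ β)) = min(0.127, 1.000) = 0.127
β ∧ β = min(0.812, 0.812) = 0.812
((α ∧ (α ⊕ (β ⊕ (β → α)))) ∧ ((α ⊕ β) → (α ⊕ β))) ⊕ (β ∧ β) = min(1, 0.127 + 0.812) = min(1, 0.939) = 0.939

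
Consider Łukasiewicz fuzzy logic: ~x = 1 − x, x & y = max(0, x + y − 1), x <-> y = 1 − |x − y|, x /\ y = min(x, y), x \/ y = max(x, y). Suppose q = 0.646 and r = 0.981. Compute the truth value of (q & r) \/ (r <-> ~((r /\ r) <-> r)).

q & r = max(0, 0.646 + 0.981 − 1) = max(0, 0.627) = 0.627
r /\ r = min(0.981, 0.981) = 0.981
(r /\ r) <-> r = 1 − |0.981 − 0.981| = 1 − 0.000 = 1.000
~((r /\ r) <-> r) = 1 − 1.000 = 0.000
r <-> ~((r /\ r) <-> r) = 1 − |0.981 − 0.000| = 1 − 0.981 = 0.019
(q & r) \/ (r <-> ~((r /\ r) <-> r)) = max(0.627, 0.019) = 0.627

0.627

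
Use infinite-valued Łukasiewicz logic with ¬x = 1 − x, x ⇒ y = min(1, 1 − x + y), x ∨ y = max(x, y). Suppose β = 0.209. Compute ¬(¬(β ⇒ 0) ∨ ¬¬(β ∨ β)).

β ⇒ 0 = min(1, 1 − 0.209 + 0.000) = min(1, 0.791) = 0.791
¬(β ⇒ 0) = 1 − 0.791 = 0.209
β ∨ β = max(0.209, 0.209) = 0.209
¬(β ∨ β) = 1 − 0.209 = 0.791
¬¬(β ∨ β) = 1 − 0.791 = 0.209
¬(β ⇒ 0) ∨ ¬¬(β ∨ β) = max(0.209, 0.209) = 0.209
¬(¬(β ⇒ 0) ∨ ¬¬(β ∨ β)) = 1 − 0.209 = 0.791

0.791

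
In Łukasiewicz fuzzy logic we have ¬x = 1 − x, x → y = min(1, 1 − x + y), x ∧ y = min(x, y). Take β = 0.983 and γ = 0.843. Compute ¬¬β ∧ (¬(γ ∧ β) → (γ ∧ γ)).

0.983

¬β = 1 − 0.983 = 0.017
¬¬β = 1 − 0.017 = 0.983
γ ∧ β = min(0.843, 0.983) = 0.843
¬(γ ∧ β) = 1 − 0.843 = 0.157
γ ∧ γ = min(0.843, 0.843) = 0.843
¬(γ ∧ β) → (γ ∧ γ) = min(1, 1 − 0.157 + 0.843) = min(1, 1.686) = 1.000
¬¬β ∧ (¬(γ ∧ β) → (γ ∧ γ)) = min(0.983, 1.000) = 0.983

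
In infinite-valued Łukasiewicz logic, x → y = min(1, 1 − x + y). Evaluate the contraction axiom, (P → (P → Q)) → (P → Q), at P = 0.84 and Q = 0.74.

0.90

P → Q = min(1, 1 − 0.84 + 0.74) = min(1, 0.90) = 0.90
P → (P → Q) = min(1, 1 − 0.84 + 0.90) = min(1, 1.06) = 1.00
(P → (P → Q)) → (P → Q) = min(1, 1 − 1.00 + 0.90) = min(1, 0.90) = 0.90
(The value 0.90 < 1 shows this instance is not satisfied; fails in Ł∞ (the t-norm is not idempotent).)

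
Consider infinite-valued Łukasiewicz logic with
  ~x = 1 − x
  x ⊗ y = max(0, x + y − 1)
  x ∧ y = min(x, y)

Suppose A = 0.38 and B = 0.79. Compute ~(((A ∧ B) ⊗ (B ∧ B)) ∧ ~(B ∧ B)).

0.83

A ∧ B = min(0.38, 0.79) = 0.38
B ∧ B = min(0.79, 0.79) = 0.79
(A ∧ B) ⊗ (B ∧ B) = max(0, 0.38 + 0.79 − 1) = max(0, 0.17) = 0.17
~(B ∧ B) = 1 − 0.79 = 0.21
((A ∧ B) ⊗ (B ∧ B)) ∧ ~(B ∧ B) = min(0.17, 0.21) = 0.17
~(((A ∧ B) ⊗ (B ∧ B)) ∧ ~(B ∧ B)) = 1 − 0.17 = 0.83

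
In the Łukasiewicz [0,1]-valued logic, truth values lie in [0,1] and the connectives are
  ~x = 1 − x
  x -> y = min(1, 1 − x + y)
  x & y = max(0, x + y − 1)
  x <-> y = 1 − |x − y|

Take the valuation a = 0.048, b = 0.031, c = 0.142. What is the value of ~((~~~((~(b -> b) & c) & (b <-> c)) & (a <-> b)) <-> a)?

b -> b = min(1, 1 − 0.031 + 0.031) = min(1, 1.000) = 1.000
~(b -> b) = 1 − 1.000 = 0.000
~(b -> b) & c = max(0, 0.000 + 0.142 − 1) = max(0, -0.858) = 0.000
b <-> c = 1 − |0.031 − 0.142| = 1 − 0.111 = 0.889
(~(b -> b) & c) & (b <-> c) = max(0, 0.000 + 0.889 − 1) = max(0, -0.111) = 0.000
~((~(b -> b) & c) & (b <-> c)) = 1 − 0.000 = 1.000
~~((~(b -> b) & c) & (b <-> c)) = 1 − 1.000 = 0.000
~~~((~(b -> b) & c) & (b <-> c)) = 1 − 0.000 = 1.000
a <-> b = 1 − |0.048 − 0.031| = 1 − 0.017 = 0.983
~~~((~(b -> b) & c) & (b <-> c)) & (a <-> b) = max(0, 1.000 + 0.983 − 1) = max(0, 0.983) = 0.983
(~~~((~(b -> b) & c) & (b <-> c)) & (a <-> b)) <-> a = 1 − |0.983 − 0.048| = 1 − 0.935 = 0.065
~((~~~((~(b -> b) & c) & (b <-> c)) & (a <-> b)) <-> a) = 1 − 0.065 = 0.935

0.935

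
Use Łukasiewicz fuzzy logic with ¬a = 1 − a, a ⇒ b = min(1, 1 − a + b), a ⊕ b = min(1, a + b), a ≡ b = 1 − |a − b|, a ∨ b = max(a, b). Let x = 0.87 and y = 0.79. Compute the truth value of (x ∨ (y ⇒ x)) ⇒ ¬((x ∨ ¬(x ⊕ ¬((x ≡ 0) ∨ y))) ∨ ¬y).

0.13

y ⇒ x = min(1, 1 − 0.79 + 0.87) = min(1, 1.08) = 1.00
x ∨ (y ⇒ x) = max(0.87, 1.00) = 1.00
x ≡ 0 = 1 − |0.87 − 0.00| = 1 − 0.87 = 0.13
(x ≡ 0) ∨ y = max(0.13, 0.79) = 0.79
¬((x ≡ 0) ∨ y) = 1 − 0.79 = 0.21
x ⊕ ¬((x ≡ 0) ∨ y) = min(1, 0.87 + 0.21) = min(1, 1.08) = 1.00
¬(x ⊕ ¬((x ≡ 0) ∨ y)) = 1 − 1.00 = 0.00
x ∨ ¬(x ⊕ ¬((x ≡ 0) ∨ y)) = max(0.87, 0.00) = 0.87
¬y = 1 − 0.79 = 0.21
(x ∨ ¬(x ⊕ ¬((x ≡ 0) ∨ y))) ∨ ¬y = max(0.87, 0.21) = 0.87
¬((x ∨ ¬(x ⊕ ¬((x ≡ 0) ∨ y))) ∨ ¬y) = 1 − 0.87 = 0.13
(x ∨ (y ⇒ x)) ⇒ ¬((x ∨ ¬(x ⊕ ¬((x ≡ 0) ∨ y))) ∨ ¬y) = min(1, 1 − 1.00 + 0.13) = min(1, 0.13) = 0.13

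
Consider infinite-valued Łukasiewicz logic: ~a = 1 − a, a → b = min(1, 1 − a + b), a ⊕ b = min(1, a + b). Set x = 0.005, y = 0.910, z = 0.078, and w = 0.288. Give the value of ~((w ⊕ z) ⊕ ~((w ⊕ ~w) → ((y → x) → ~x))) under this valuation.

w ⊕ z = min(1, 0.288 + 0.078) = min(1, 0.366) = 0.366
~w = 1 − 0.288 = 0.712
w ⊕ ~w = min(1, 0.288 + 0.712) = min(1, 1.000) = 1.000
y → x = min(1, 1 − 0.910 + 0.005) = min(1, 0.095) = 0.095
~x = 1 − 0.005 = 0.995
(y → x) → ~x = min(1, 1 − 0.095 + 0.995) = min(1, 1.900) = 1.000
(w ⊕ ~w) → ((y → x) → ~x) = min(1, 1 − 1.000 + 1.000) = min(1, 1.000) = 1.000
~((w ⊕ ~w) → ((y → x) → ~x)) = 1 − 1.000 = 0.000
(w ⊕ z) ⊕ ~((w ⊕ ~w) → ((y → x) → ~x)) = min(1, 0.366 + 0.000) = min(1, 0.366) = 0.366
~((w ⊕ z) ⊕ ~((w ⊕ ~w) → ((y → x) → ~x))) = 1 − 0.366 = 0.634

0.634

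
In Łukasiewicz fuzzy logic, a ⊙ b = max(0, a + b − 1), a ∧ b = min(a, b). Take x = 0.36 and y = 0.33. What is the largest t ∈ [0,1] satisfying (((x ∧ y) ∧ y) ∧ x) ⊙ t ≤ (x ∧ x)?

x ∧ y = min(0.36, 0.33) = 0.33
(x ∧ y) ∧ y = min(0.33, 0.33) = 0.33
((x ∧ y) ∧ y) ∧ x = min(0.33, 0.36) = 0.33
So the left factor is ((x ∧ y) ∧ y) ∧ x = 0.33.
x ∧ x = min(0.36, 0.36) = 0.36
So the right-hand bound is x ∧ x = 0.36.
The residuum of the Łukasiewicz t-norm gives the supremum: min(1, 1 − 0.33 + 0.36).
1 − 0.33 + 0.36 = 1.03, so t = min(1, 1.03) = 1.00.
Check: 0.33 ⊙ 1.00 = max(0, 0.33) = 0.33 ≤ 0.36.

1.00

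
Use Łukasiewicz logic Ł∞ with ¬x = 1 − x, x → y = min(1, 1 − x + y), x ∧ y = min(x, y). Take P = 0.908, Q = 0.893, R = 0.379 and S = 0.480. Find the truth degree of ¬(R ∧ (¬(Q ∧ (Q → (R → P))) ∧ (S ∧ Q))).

0.893

R → P = min(1, 1 − 0.379 + 0.908) = min(1, 1.529) = 1.000
Q → (R → P) = min(1, 1 − 0.893 + 1.000) = min(1, 1.107) = 1.000
Q ∧ (Q → (R → P)) = min(0.893, 1.000) = 0.893
¬(Q ∧ (Q → (R → P))) = 1 − 0.893 = 0.107
S ∧ Q = min(0.480, 0.893) = 0.480
¬(Q ∧ (Q → (R → P))) ∧ (S ∧ Q) = min(0.107, 0.480) = 0.107
R ∧ (¬(Q ∧ (Q → (R → P))) ∧ (S ∧ Q)) = min(0.379, 0.107) = 0.107
¬(R ∧ (¬(Q ∧ (Q → (R → P))) ∧ (S ∧ Q))) = 1 − 0.107 = 0.893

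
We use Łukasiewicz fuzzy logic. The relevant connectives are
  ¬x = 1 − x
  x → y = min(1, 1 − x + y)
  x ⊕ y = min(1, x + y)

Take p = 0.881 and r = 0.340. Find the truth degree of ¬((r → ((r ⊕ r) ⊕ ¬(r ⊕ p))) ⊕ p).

r ⊕ r = min(1, 0.340 + 0.340) = min(1, 0.680) = 0.680
r ⊕ p = min(1, 0.340 + 0.881) = min(1, 1.221) = 1.000
¬(r ⊕ p) = 1 − 1.000 = 0.000
(r ⊕ r) ⊕ ¬(r ⊕ p) = min(1, 0.680 + 0.000) = min(1, 0.680) = 0.680
r → ((r ⊕ r) ⊕ ¬(r ⊕ p)) = min(1, 1 − 0.340 + 0.680) = min(1, 1.340) = 1.000
(r → ((r ⊕ r) ⊕ ¬(r ⊕ p))) ⊕ p = min(1, 1.000 + 0.881) = min(1, 1.881) = 1.000
¬((r → ((r ⊕ r) ⊕ ¬(r ⊕ p))) ⊕ p) = 1 − 1.000 = 0.000

0.000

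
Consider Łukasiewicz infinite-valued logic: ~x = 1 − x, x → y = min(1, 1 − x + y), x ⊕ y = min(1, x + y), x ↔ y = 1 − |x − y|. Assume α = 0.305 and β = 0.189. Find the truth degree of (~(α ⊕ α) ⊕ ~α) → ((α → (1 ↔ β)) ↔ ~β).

0.927

α ⊕ α = min(1, 0.305 + 0.305) = min(1, 0.610) = 0.610
~(α ⊕ α) = 1 − 0.610 = 0.390
~α = 1 − 0.305 = 0.695
~(α ⊕ α) ⊕ ~α = min(1, 0.390 + 0.695) = min(1, 1.085) = 1.000
1 ↔ β = 1 − |1.000 − 0.189| = 1 − 0.811 = 0.189
α → (1 ↔ β) = min(1, 1 − 0.305 + 0.189) = min(1, 0.884) = 0.884
~β = 1 − 0.189 = 0.811
(α → (1 ↔ β)) ↔ ~β = 1 − |0.884 − 0.811| = 1 − 0.073 = 0.927
(~(α ⊕ α) ⊕ ~α) → ((α → (1 ↔ β)) ↔ ~β) = min(1, 1 − 1.000 + 0.927) = min(1, 0.927) = 0.927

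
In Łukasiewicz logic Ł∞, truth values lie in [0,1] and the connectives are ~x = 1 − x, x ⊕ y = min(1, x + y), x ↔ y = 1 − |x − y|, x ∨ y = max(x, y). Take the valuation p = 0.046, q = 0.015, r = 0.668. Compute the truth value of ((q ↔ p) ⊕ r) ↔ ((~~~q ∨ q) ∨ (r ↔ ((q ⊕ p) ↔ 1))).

0.985

q ↔ p = 1 − |0.015 − 0.046| = 1 − 0.031 = 0.969
(q ↔ p) ⊕ r = min(1, 0.969 + 0.668) = min(1, 1.637) = 1.000
~q = 1 − 0.015 = 0.985
~~q = 1 − 0.985 = 0.015
~~~q = 1 − 0.015 = 0.985
~~~q ∨ q = max(0.985, 0.015) = 0.985
q ⊕ p = min(1, 0.015 + 0.046) = min(1, 0.061) = 0.061
(q ⊕ p) ↔ 1 = 1 − |0.061 − 1.000| = 1 − 0.939 = 0.061
r ↔ ((q ⊕ p) ↔ 1) = 1 − |0.668 − 0.061| = 1 − 0.607 = 0.393
(~~~q ∨ q) ∨ (r ↔ ((q ⊕ p) ↔ 1)) = max(0.985, 0.393) = 0.985
((q ↔ p) ⊕ r) ↔ ((~~~q ∨ q) ∨ (r ↔ ((q ⊕ p) ↔ 1))) = 1 − |1.000 − 0.985| = 1 − 0.015 = 0.985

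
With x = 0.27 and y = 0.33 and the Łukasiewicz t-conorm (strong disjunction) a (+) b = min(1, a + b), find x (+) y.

0.60

x (+) y = min(1, 0.27 + 0.33) = min(1, 0.60) = 0.60
For comparison, the Gödel t-conorm max(a, b) would give 0.33.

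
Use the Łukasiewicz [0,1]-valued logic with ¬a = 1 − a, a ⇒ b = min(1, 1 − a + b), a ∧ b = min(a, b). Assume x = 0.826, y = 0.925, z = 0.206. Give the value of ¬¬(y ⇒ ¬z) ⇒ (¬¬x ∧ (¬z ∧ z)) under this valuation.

¬z = 1 − 0.206 = 0.794
y ⇒ ¬z = min(1, 1 − 0.925 + 0.794) = min(1, 0.869) = 0.869
¬(y ⇒ ¬z) = 1 − 0.869 = 0.131
¬¬(y ⇒ ¬z) = 1 − 0.131 = 0.869
¬x = 1 − 0.826 = 0.174
¬¬x = 1 − 0.174 = 0.826
¬z ∧ z = min(0.794, 0.206) = 0.206
¬¬x ∧ (¬z ∧ z) = min(0.826, 0.206) = 0.206
¬¬(y ⇒ ¬z) ⇒ (¬¬x ∧ (¬z ∧ z)) = min(1, 1 − 0.869 + 0.206) = min(1, 0.337) = 0.337

0.337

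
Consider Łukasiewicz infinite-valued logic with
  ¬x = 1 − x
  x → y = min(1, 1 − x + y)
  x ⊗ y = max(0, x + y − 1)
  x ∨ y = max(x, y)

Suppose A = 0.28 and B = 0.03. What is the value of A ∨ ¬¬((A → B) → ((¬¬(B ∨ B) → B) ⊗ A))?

A → B = min(1, 1 − 0.28 + 0.03) = min(1, 0.75) = 0.75
B ∨ B = max(0.03, 0.03) = 0.03
¬(B ∨ B) = 1 − 0.03 = 0.97
¬¬(B ∨ B) = 1 − 0.97 = 0.03
¬¬(B ∨ B) → B = min(1, 1 − 0.03 + 0.03) = min(1, 1.00) = 1.00
(¬¬(B ∨ B) → B) ⊗ A = max(0, 1.00 + 0.28 − 1) = max(0, 0.28) = 0.28
(A → B) → ((¬¬(B ∨ B) → B) ⊗ A) = min(1, 1 − 0.75 + 0.28) = min(1, 0.53) = 0.53
¬((A → B) → ((¬¬(B ∨ B) → B) ⊗ A)) = 1 − 0.53 = 0.47
¬¬((A → B) → ((¬¬(B ∨ B) → B) ⊗ A)) = 1 − 0.47 = 0.53
A ∨ ¬¬((A → B) → ((¬¬(B ∨ B) → B) ⊗ A)) = max(0.28, 0.53) = 0.53

0.53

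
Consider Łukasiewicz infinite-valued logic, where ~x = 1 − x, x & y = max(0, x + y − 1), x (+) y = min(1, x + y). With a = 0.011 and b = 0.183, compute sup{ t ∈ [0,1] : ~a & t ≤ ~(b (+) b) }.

~a = 1 − 0.011 = 0.989
So the left factor is ~a = 0.989.
b (+) b = min(1, 0.183 + 0.183) = min(1, 0.366) = 0.366
~(b (+) b) = 1 − 0.366 = 0.634
So the right-hand bound is ~(b (+) b) = 0.634.
The residuum of the Łukasiewicz t-norm gives the supremum: min(1, 1 − 0.989 + 0.634).
1 − 0.989 + 0.634 = 0.645, so t = min(1, 0.645) = 0.645.
Check: 0.989 & 0.645 = max(0, 0.634) = 0.634 ≤ 0.634.

0.645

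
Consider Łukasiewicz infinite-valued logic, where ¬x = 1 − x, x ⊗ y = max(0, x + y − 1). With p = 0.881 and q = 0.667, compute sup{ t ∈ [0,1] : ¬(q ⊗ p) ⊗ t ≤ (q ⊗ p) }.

1.000

q ⊗ p = max(0, 0.667 + 0.881 − 1) = max(0, 0.548) = 0.548
¬(q ⊗ p) = 1 − 0.548 = 0.452
So the left factor is ¬(q ⊗ p) = 0.452.
So the right-hand bound is q ⊗ p = 0.548.
The residuum of the Łukasiewicz t-norm gives the supremum: min(1, 1 − 0.452 + 0.548).
1 − 0.452 + 0.548 = 1.096, so t = min(1, 1.096) = 1.000.
Check: 0.452 ⊗ 1.000 = max(0, 0.452) = 0.452 ≤ 0.548.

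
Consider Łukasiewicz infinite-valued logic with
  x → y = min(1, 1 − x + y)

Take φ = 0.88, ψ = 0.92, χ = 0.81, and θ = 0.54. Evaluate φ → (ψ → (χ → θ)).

0.93

χ → θ = min(1, 1 − 0.81 + 0.54) = min(1, 0.73) = 0.73
ψ → (χ → θ) = min(1, 1 − 0.92 + 0.73) = min(1, 0.81) = 0.81
φ → (ψ → (χ → θ)) = min(1, 1 − 0.88 + 0.81) = min(1, 0.93) = 0.93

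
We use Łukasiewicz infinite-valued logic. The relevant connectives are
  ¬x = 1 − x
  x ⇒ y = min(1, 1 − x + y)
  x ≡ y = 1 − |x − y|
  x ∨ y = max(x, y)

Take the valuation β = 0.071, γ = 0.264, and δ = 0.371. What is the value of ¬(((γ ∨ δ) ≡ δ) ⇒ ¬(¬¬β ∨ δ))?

0.371

γ ∨ δ = max(0.264, 0.371) = 0.371
(γ ∨ δ) ≡ δ = 1 − |0.371 − 0.371| = 1 − 0.000 = 1.000
¬β = 1 − 0.071 = 0.929
¬¬β = 1 − 0.929 = 0.071
¬¬β ∨ δ = max(0.071, 0.371) = 0.371
¬(¬¬β ∨ δ) = 1 − 0.371 = 0.629
((γ ∨ δ) ≡ δ) ⇒ ¬(¬¬β ∨ δ) = min(1, 1 − 1.000 + 0.629) = min(1, 0.629) = 0.629
¬(((γ ∨ δ) ≡ δ) ⇒ ¬(¬¬β ∨ δ)) = 1 − 0.629 = 0.371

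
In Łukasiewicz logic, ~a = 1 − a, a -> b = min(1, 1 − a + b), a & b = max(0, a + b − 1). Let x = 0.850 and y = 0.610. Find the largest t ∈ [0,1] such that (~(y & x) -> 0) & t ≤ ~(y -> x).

y & x = max(0, 0.610 + 0.850 − 1) = max(0, 0.460) = 0.460
~(y & x) = 1 − 0.460 = 0.540
~(y & x) -> 0 = min(1, 1 − 0.540 + 0.000) = min(1, 0.460) = 0.460
So the left factor is ~(y & x) -> 0 = 0.460.
y -> x = min(1, 1 − 0.610 + 0.850) = min(1, 1.240) = 1.000
~(y -> x) = 1 − 1.000 = 0.000
So the right-hand bound is ~(y -> x) = 0.000.
The residuum of the Łukasiewicz t-norm gives the supremum: min(1, 1 − 0.460 + 0.000).
1 − 0.460 + 0.000 = 0.540, so t = min(1, 0.540) = 0.540.
Check: 0.460 & 0.540 = max(0, 0.000) = 0.000 ≤ 0.000.

0.540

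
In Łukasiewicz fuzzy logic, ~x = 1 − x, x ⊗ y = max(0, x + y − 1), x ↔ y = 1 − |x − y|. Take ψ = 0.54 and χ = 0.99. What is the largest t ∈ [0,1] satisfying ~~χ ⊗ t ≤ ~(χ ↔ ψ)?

~χ = 1 − 0.99 = 0.01
~~χ = 1 − 0.01 = 0.99
So the left factor is ~~χ = 0.99.
χ ↔ ψ = 1 − |0.99 − 0.54| = 1 − 0.45 = 0.55
~(χ ↔ ψ) = 1 − 0.55 = 0.45
So the right-hand bound is ~(χ ↔ ψ) = 0.45.
The residuum of the Łukasiewicz t-norm gives the supremum: min(1, 1 − 0.99 + 0.45).
1 − 0.99 + 0.45 = 0.46, so t = min(1, 0.46) = 0.46.
Check: 0.99 ⊗ 0.46 = max(0, 0.45) = 0.45 ≤ 0.45.

0.46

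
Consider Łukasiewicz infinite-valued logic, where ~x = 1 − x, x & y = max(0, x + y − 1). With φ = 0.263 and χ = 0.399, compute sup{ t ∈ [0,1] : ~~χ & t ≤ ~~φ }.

~χ = 1 − 0.399 = 0.601
~~χ = 1 − 0.601 = 0.399
So the left factor is ~~χ = 0.399.
~φ = 1 − 0.263 = 0.737
~~φ = 1 − 0.737 = 0.263
So the right-hand bound is ~~φ = 0.263.
The residuum of the Łukasiewicz t-norm gives the supremum: min(1, 1 − 0.399 + 0.263).
1 − 0.399 + 0.263 = 0.864, so t = min(1, 0.864) = 0.864.
Check: 0.399 & 0.864 = max(0, 0.263) = 0.263 ≤ 0.263.

0.864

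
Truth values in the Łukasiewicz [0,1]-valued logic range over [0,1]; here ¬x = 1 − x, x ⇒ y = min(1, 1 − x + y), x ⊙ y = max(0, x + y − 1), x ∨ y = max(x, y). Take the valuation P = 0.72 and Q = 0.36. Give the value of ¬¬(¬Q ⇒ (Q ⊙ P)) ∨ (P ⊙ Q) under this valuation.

¬Q = 1 − 0.36 = 0.64
Q ⊙ P = max(0, 0.36 + 0.72 − 1) = max(0, 0.08) = 0.08
¬Q ⇒ (Q ⊙ P) = min(1, 1 − 0.64 + 0.08) = min(1, 0.44) = 0.44
¬(¬Q ⇒ (Q ⊙ P)) = 1 − 0.44 = 0.56
¬¬(¬Q ⇒ (Q ⊙ P)) = 1 − 0.56 = 0.44
P ⊙ Q = max(0, 0.72 + 0.36 − 1) = max(0, 0.08) = 0.08
¬¬(¬Q ⇒ (Q ⊙ P)) ∨ (P ⊙ Q) = max(0.44, 0.08) = 0.44

0.44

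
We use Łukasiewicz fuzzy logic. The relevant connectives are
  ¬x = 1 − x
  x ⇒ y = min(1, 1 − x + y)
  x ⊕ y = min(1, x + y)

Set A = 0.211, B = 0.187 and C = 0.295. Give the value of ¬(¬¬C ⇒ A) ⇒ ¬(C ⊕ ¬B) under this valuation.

0.916

¬C = 1 − 0.295 = 0.705
¬¬C = 1 − 0.705 = 0.295
¬¬C ⇒ A = min(1, 1 − 0.295 + 0.211) = min(1, 0.916) = 0.916
¬(¬¬C ⇒ A) = 1 − 0.916 = 0.084
¬B = 1 − 0.187 = 0.813
C ⊕ ¬B = min(1, 0.295 + 0.813) = min(1, 1.108) = 1.000
¬(C ⊕ ¬B) = 1 − 1.000 = 0.000
¬(¬¬C ⇒ A) ⇒ ¬(C ⊕ ¬B) = min(1, 1 − 0.084 + 0.000) = min(1, 0.916) = 0.916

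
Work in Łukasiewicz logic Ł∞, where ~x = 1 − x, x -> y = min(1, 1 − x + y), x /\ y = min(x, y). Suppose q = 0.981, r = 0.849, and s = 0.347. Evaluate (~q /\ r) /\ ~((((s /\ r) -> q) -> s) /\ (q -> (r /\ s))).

~q = 1 − 0.981 = 0.019
~q /\ r = min(0.019, 0.849) = 0.019
s /\ r = min(0.347, 0.849) = 0.347
(s /\ r) -> q = min(1, 1 − 0.347 + 0.981) = min(1, 1.634) = 1.000
((s /\ r) -> q) -> s = min(1, 1 − 1.000 + 0.347) = min(1, 0.347) = 0.347
r /\ s = min(0.849, 0.347) = 0.347
q -> (r /\ s) = min(1, 1 − 0.981 + 0.347) = min(1, 0.366) = 0.366
(((s /\ r) -> q) -> s) /\ (q -> (r /\ s)) = min(0.347, 0.366) = 0.347
~((((s /\ r) -> q) -> s) /\ (q -> (r /\ s))) = 1 − 0.347 = 0.653
(~q /\ r) /\ ~((((s /\ r) -> q) -> s) /\ (q -> (r /\ s))) = min(0.019, 0.653) = 0.019

0.019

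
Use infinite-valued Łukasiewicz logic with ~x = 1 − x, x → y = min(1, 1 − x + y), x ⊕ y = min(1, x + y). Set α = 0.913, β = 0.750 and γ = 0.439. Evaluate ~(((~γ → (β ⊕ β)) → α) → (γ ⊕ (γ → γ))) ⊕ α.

0.913

~γ = 1 − 0.439 = 0.561
β ⊕ β = min(1, 0.750 + 0.750) = min(1, 1.500) = 1.000
~γ → (β ⊕ β) = min(1, 1 − 0.561 + 1.000) = min(1, 1.439) = 1.000
(~γ → (β ⊕ β)) → α = min(1, 1 − 1.000 + 0.913) = min(1, 0.913) = 0.913
γ → γ = min(1, 1 − 0.439 + 0.439) = min(1, 1.000) = 1.000
γ ⊕ (γ → γ) = min(1, 0.439 + 1.000) = min(1, 1.439) = 1.000
((~γ → (β ⊕ β)) → α) → (γ ⊕ (γ → γ)) = min(1, 1 − 0.913 + 1.000) = min(1, 1.087) = 1.000
~(((~γ → (β ⊕ β)) → α) → (γ ⊕ (γ → γ))) = 1 − 1.000 = 0.000
~(((~γ → (β ⊕ β)) → α) → (γ ⊕ (γ → γ))) ⊕ α = min(1, 0.000 + 0.913) = min(1, 0.913) = 0.913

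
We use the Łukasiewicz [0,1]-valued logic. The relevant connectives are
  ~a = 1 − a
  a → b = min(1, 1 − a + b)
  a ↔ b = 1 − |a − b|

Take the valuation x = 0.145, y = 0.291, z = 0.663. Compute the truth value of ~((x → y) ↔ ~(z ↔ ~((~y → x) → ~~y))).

0.482

x → y = min(1, 1 − 0.145 + 0.291) = min(1, 1.146) = 1.000
~y = 1 − 0.291 = 0.709
~y → x = min(1, 1 − 0.709 + 0.145) = min(1, 0.436) = 0.436
~~y = 1 − 0.709 = 0.291
(~y → x) → ~~y = min(1, 1 − 0.436 + 0.291) = min(1, 0.855) = 0.855
~((~y → x) → ~~y) = 1 − 0.855 = 0.145
z ↔ ~((~y → x) → ~~y) = 1 − |0.663 − 0.145| = 1 − 0.518 = 0.482
~(z ↔ ~((~y → x) → ~~y)) = 1 − 0.482 = 0.518
(x → y) ↔ ~(z ↔ ~((~y → x) → ~~y)) = 1 − |1.000 − 0.518| = 1 − 0.482 = 0.518
~((x → y) ↔ ~(z ↔ ~((~y → x) → ~~y))) = 1 − 0.518 = 0.482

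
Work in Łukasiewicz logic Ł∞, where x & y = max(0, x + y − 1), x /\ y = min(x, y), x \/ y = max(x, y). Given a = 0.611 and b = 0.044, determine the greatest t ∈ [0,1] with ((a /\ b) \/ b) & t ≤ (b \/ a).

a /\ b = min(0.611, 0.044) = 0.044
(a /\ b) \/ b = max(0.044, 0.044) = 0.044
So the left factor is (a /\ b) \/ b = 0.044.
b \/ a = max(0.044, 0.611) = 0.611
So the right-hand bound is b \/ a = 0.611.
The residuum of the Łukasiewicz t-norm gives the supremum: min(1, 1 − 0.044 + 0.611).
1 − 0.044 + 0.611 = 1.567, so t = min(1, 1.567) = 1.000.
Check: 0.044 & 1.000 = max(0, 0.044) = 0.044 ≤ 0.611.

1.000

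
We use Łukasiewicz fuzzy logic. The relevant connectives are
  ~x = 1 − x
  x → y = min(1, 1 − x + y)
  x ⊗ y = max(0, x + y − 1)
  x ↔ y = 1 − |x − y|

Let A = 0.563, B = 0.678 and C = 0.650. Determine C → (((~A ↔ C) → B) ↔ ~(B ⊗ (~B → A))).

0.781

~A = 1 − 0.563 = 0.437
~A ↔ C = 1 − |0.437 − 0.650| = 1 − 0.213 = 0.787
(~A ↔ C) → B = min(1, 1 − 0.787 + 0.678) = min(1, 0.891) = 0.891
~B = 1 − 0.678 = 0.322
~B → A = min(1, 1 − 0.322 + 0.563) = min(1, 1.241) = 1.000
B ⊗ (~B → A) = max(0, 0.678 + 1.000 − 1) = max(0, 0.678) = 0.678
~(B ⊗ (~B → A)) = 1 − 0.678 = 0.322
((~A ↔ C) → B) ↔ ~(B ⊗ (~B → A)) = 1 − |0.891 − 0.322| = 1 − 0.569 = 0.431
C → (((~A ↔ C) → B) ↔ ~(B ⊗ (~B → A))) = min(1, 1 − 0.650 + 0.431) = min(1, 0.781) = 0.781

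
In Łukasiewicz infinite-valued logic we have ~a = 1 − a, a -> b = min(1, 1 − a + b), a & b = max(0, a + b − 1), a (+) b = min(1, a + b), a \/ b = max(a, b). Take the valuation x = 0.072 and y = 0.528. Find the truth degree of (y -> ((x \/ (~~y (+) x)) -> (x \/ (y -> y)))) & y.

~y = 1 − 0.528 = 0.472
~~y = 1 − 0.472 = 0.528
~~y (+) x = min(1, 0.528 + 0.072) = min(1, 0.600) = 0.600
x \/ (~~y (+) x) = max(0.072, 0.600) = 0.600
y -> y = min(1, 1 − 0.528 + 0.528) = min(1, 1.000) = 1.000
x \/ (y -> y) = max(0.072, 1.000) = 1.000
(x \/ (~~y (+) x)) -> (x \/ (y -> y)) = min(1, 1 − 0.600 + 1.000) = min(1, 1.400) = 1.000
y -> ((x \/ (~~y (+) x)) -> (x \/ (y -> y))) = min(1, 1 − 0.528 + 1.000) = min(1, 1.472) = 1.000
(y -> ((x \/ (~~y (+) x)) -> (x \/ (y -> y)))) & y = max(0, 1.000 + 0.528 − 1) = max(0, 0.528) = 0.528

0.528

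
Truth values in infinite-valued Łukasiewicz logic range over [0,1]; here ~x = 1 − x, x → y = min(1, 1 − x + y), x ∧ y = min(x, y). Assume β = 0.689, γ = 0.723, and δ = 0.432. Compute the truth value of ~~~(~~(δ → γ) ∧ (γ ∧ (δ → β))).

0.277

δ → γ = min(1, 1 − 0.432 + 0.723) = min(1, 1.291) = 1.000
~(δ → γ) = 1 − 1.000 = 0.000
~~(δ → γ) = 1 − 0.000 = 1.000
δ → β = min(1, 1 − 0.432 + 0.689) = min(1, 1.257) = 1.000
γ ∧ (δ → β) = min(0.723, 1.000) = 0.723
~~(δ → γ) ∧ (γ ∧ (δ → β)) = min(1.000, 0.723) = 0.723
~(~~(δ → γ) ∧ (γ ∧ (δ → β))) = 1 − 0.723 = 0.277
~~(~~(δ → γ) ∧ (γ ∧ (δ → β))) = 1 − 0.277 = 0.723
~~~(~~(δ → γ) ∧ (γ ∧ (δ → β))) = 1 − 0.723 = 0.277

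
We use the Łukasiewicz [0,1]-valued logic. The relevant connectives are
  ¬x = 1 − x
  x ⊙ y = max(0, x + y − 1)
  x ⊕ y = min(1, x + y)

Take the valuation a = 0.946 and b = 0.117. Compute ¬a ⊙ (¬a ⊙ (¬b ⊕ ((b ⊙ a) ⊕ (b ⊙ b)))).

0.000

¬a = 1 − 0.946 = 0.054
¬b = 1 − 0.117 = 0.883
b ⊙ a = max(0, 0.117 + 0.946 − 1) = max(0, 0.063) = 0.063
b ⊙ b = max(0, 0.117 + 0.117 − 1) = max(0, -0.766) = 0.000
(b ⊙ a) ⊕ (b ⊙ b) = min(1, 0.063 + 0.000) = min(1, 0.063) = 0.063
¬b ⊕ ((b ⊙ a) ⊕ (b ⊙ b)) = min(1, 0.883 + 0.063) = min(1, 0.946) = 0.946
¬a ⊙ (¬b ⊕ ((b ⊙ a) ⊕ (b ⊙ b))) = max(0, 0.054 + 0.946 − 1) = max(0, 0.000) = 0.000
¬a ⊙ (¬a ⊙ (¬b ⊕ ((b ⊙ a) ⊕ (b ⊙ b)))) = max(0, 0.054 + 0.000 − 1) = max(0, -0.946) = 0.000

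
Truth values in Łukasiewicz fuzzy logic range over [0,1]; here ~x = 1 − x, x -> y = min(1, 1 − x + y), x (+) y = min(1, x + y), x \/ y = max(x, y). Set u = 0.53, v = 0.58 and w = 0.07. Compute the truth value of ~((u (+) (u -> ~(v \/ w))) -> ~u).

v \/ w = max(0.58, 0.07) = 0.58
~(v \/ w) = 1 − 0.58 = 0.42
u -> ~(v \/ w) = min(1, 1 − 0.53 + 0.42) = min(1, 0.89) = 0.89
u (+) (u -> ~(v \/ w)) = min(1, 0.53 + 0.89) = min(1, 1.42) = 1.00
~u = 1 − 0.53 = 0.47
(u (+) (u -> ~(v \/ w))) -> ~u = min(1, 1 − 1.00 + 0.47) = min(1, 0.47) = 0.47
~((u (+) (u -> ~(v \/ w))) -> ~u) = 1 − 0.47 = 0.53

0.53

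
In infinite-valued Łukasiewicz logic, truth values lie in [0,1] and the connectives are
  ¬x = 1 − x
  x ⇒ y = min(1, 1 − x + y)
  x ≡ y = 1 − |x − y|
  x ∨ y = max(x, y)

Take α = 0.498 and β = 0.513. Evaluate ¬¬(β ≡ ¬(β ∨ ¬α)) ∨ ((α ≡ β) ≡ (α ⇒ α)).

0.985

¬α = 1 − 0.498 = 0.502
β ∨ ¬α = max(0.513, 0.502) = 0.513
¬(β ∨ ¬α) = 1 − 0.513 = 0.487
β ≡ ¬(β ∨ ¬α) = 1 − |0.513 − 0.487| = 1 − 0.026 = 0.974
¬(β ≡ ¬(β ∨ ¬α)) = 1 − 0.974 = 0.026
¬¬(β ≡ ¬(β ∨ ¬α)) = 1 − 0.026 = 0.974
α ≡ β = 1 − |0.498 − 0.513| = 1 − 0.015 = 0.985
α ⇒ α = min(1, 1 − 0.498 + 0.498) = min(1, 1.000) = 1.000
(α ≡ β) ≡ (α ⇒ α) = 1 − |0.985 − 1.000| = 1 − 0.015 = 0.985
¬¬(β ≡ ¬(β ∨ ¬α)) ∨ ((α ≡ β) ≡ (α ⇒ α)) = max(0.974, 0.985) = 0.985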